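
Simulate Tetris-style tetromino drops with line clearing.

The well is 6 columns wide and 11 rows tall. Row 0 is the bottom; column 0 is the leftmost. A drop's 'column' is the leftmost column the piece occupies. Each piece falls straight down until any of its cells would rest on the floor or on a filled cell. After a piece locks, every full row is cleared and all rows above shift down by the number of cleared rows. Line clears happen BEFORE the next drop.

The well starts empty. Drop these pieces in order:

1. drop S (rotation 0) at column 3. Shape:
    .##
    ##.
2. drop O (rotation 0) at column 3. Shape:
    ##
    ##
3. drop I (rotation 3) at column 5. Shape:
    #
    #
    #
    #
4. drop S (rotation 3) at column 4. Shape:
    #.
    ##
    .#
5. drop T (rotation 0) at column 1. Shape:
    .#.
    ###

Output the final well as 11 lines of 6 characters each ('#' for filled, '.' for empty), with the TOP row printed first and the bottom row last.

Answer: ......
......
....#.
....##
.....#
..#..#
.###.#
...###
...###
....##
...##.

Derivation:
Drop 1: S rot0 at col 3 lands with bottom-row=0; cleared 0 line(s) (total 0); column heights now [0 0 0 1 2 2], max=2
Drop 2: O rot0 at col 3 lands with bottom-row=2; cleared 0 line(s) (total 0); column heights now [0 0 0 4 4 2], max=4
Drop 3: I rot3 at col 5 lands with bottom-row=2; cleared 0 line(s) (total 0); column heights now [0 0 0 4 4 6], max=6
Drop 4: S rot3 at col 4 lands with bottom-row=6; cleared 0 line(s) (total 0); column heights now [0 0 0 4 9 8], max=9
Drop 5: T rot0 at col 1 lands with bottom-row=4; cleared 0 line(s) (total 0); column heights now [0 5 6 5 9 8], max=9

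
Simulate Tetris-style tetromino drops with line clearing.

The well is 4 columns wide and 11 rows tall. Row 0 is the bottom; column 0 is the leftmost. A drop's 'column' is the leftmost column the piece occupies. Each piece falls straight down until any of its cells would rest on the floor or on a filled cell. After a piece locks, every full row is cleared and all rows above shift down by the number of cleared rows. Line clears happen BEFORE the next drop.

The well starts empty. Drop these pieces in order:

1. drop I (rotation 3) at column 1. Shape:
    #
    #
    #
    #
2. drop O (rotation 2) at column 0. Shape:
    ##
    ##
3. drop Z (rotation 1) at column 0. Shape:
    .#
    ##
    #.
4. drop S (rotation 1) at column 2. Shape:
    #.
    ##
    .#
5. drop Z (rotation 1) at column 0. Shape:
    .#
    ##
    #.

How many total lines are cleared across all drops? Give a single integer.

Answer: 0

Derivation:
Drop 1: I rot3 at col 1 lands with bottom-row=0; cleared 0 line(s) (total 0); column heights now [0 4 0 0], max=4
Drop 2: O rot2 at col 0 lands with bottom-row=4; cleared 0 line(s) (total 0); column heights now [6 6 0 0], max=6
Drop 3: Z rot1 at col 0 lands with bottom-row=6; cleared 0 line(s) (total 0); column heights now [8 9 0 0], max=9
Drop 4: S rot1 at col 2 lands with bottom-row=0; cleared 0 line(s) (total 0); column heights now [8 9 3 2], max=9
Drop 5: Z rot1 at col 0 lands with bottom-row=8; cleared 0 line(s) (total 0); column heights now [10 11 3 2], max=11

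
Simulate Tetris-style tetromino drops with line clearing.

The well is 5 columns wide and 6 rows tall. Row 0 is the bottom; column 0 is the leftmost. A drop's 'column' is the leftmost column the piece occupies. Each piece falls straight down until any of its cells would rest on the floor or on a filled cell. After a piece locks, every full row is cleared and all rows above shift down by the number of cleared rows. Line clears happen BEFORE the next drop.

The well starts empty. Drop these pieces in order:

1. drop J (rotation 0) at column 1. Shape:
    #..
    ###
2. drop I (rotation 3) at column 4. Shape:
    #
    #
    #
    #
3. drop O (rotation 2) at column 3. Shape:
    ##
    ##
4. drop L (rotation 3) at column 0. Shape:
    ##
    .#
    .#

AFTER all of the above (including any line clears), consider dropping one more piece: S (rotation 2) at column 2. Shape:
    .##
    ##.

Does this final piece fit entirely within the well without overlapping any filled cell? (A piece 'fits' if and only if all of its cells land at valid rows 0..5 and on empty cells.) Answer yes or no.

Drop 1: J rot0 at col 1 lands with bottom-row=0; cleared 0 line(s) (total 0); column heights now [0 2 1 1 0], max=2
Drop 2: I rot3 at col 4 lands with bottom-row=0; cleared 0 line(s) (total 0); column heights now [0 2 1 1 4], max=4
Drop 3: O rot2 at col 3 lands with bottom-row=4; cleared 0 line(s) (total 0); column heights now [0 2 1 6 6], max=6
Drop 4: L rot3 at col 0 lands with bottom-row=2; cleared 0 line(s) (total 0); column heights now [5 5 1 6 6], max=6
Test piece S rot2 at col 2 (width 3): heights before test = [5 5 1 6 6]; fits = False

Answer: no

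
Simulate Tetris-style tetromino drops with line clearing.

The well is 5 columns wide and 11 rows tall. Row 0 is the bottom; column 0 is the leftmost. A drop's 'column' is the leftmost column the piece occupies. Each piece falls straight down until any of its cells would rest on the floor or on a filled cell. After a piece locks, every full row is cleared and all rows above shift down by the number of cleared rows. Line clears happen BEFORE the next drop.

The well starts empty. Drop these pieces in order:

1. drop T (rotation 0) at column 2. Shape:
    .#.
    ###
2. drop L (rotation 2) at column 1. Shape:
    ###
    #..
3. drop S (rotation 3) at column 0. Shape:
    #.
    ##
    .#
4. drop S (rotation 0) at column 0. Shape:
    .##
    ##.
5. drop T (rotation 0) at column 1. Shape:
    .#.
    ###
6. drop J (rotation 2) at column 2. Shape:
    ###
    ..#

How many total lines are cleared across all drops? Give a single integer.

Answer: 0

Derivation:
Drop 1: T rot0 at col 2 lands with bottom-row=0; cleared 0 line(s) (total 0); column heights now [0 0 1 2 1], max=2
Drop 2: L rot2 at col 1 lands with bottom-row=1; cleared 0 line(s) (total 0); column heights now [0 3 3 3 1], max=3
Drop 3: S rot3 at col 0 lands with bottom-row=3; cleared 0 line(s) (total 0); column heights now [6 5 3 3 1], max=6
Drop 4: S rot0 at col 0 lands with bottom-row=6; cleared 0 line(s) (total 0); column heights now [7 8 8 3 1], max=8
Drop 5: T rot0 at col 1 lands with bottom-row=8; cleared 0 line(s) (total 0); column heights now [7 9 10 9 1], max=10
Drop 6: J rot2 at col 2 lands with bottom-row=9; cleared 0 line(s) (total 0); column heights now [7 9 11 11 11], max=11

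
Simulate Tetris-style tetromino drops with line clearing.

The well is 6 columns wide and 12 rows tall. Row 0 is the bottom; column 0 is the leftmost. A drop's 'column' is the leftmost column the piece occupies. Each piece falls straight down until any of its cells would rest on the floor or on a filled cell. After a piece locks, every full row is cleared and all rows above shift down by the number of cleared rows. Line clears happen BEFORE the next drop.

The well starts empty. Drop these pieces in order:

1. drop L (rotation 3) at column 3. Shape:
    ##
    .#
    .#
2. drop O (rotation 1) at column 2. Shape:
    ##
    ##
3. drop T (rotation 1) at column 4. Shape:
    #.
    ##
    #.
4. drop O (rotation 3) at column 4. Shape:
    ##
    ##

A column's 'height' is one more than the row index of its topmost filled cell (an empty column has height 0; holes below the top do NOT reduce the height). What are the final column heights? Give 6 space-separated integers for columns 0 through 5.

Answer: 0 0 5 5 8 8

Derivation:
Drop 1: L rot3 at col 3 lands with bottom-row=0; cleared 0 line(s) (total 0); column heights now [0 0 0 3 3 0], max=3
Drop 2: O rot1 at col 2 lands with bottom-row=3; cleared 0 line(s) (total 0); column heights now [0 0 5 5 3 0], max=5
Drop 3: T rot1 at col 4 lands with bottom-row=3; cleared 0 line(s) (total 0); column heights now [0 0 5 5 6 5], max=6
Drop 4: O rot3 at col 4 lands with bottom-row=6; cleared 0 line(s) (total 0); column heights now [0 0 5 5 8 8], max=8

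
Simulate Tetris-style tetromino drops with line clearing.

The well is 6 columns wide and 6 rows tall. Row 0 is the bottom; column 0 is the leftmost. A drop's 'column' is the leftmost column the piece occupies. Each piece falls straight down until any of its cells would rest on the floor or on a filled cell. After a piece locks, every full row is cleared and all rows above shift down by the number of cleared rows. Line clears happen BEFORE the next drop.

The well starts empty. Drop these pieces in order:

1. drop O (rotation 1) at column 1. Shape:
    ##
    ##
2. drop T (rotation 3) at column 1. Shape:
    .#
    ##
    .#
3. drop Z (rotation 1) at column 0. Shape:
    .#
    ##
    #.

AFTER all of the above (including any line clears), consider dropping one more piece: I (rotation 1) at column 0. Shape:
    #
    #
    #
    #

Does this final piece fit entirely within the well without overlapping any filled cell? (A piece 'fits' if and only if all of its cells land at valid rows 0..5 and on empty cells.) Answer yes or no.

Answer: no

Derivation:
Drop 1: O rot1 at col 1 lands with bottom-row=0; cleared 0 line(s) (total 0); column heights now [0 2 2 0 0 0], max=2
Drop 2: T rot3 at col 1 lands with bottom-row=2; cleared 0 line(s) (total 0); column heights now [0 4 5 0 0 0], max=5
Drop 3: Z rot1 at col 0 lands with bottom-row=3; cleared 0 line(s) (total 0); column heights now [5 6 5 0 0 0], max=6
Test piece I rot1 at col 0 (width 1): heights before test = [5 6 5 0 0 0]; fits = False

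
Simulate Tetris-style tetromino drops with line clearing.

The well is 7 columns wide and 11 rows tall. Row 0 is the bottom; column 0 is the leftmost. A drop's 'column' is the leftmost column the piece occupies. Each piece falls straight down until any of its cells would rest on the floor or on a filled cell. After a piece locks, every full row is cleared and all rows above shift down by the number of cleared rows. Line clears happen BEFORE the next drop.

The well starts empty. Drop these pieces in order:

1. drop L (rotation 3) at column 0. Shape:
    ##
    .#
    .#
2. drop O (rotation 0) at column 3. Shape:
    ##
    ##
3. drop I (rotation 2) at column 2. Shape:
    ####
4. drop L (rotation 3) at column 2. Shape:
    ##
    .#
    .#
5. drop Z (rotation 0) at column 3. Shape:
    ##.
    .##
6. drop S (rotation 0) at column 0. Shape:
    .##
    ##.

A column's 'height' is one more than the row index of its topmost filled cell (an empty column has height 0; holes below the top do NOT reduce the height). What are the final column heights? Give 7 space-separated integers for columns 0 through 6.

Answer: 6 7 7 7 7 6 0

Derivation:
Drop 1: L rot3 at col 0 lands with bottom-row=0; cleared 0 line(s) (total 0); column heights now [3 3 0 0 0 0 0], max=3
Drop 2: O rot0 at col 3 lands with bottom-row=0; cleared 0 line(s) (total 0); column heights now [3 3 0 2 2 0 0], max=3
Drop 3: I rot2 at col 2 lands with bottom-row=2; cleared 0 line(s) (total 0); column heights now [3 3 3 3 3 3 0], max=3
Drop 4: L rot3 at col 2 lands with bottom-row=3; cleared 0 line(s) (total 0); column heights now [3 3 6 6 3 3 0], max=6
Drop 5: Z rot0 at col 3 lands with bottom-row=5; cleared 0 line(s) (total 0); column heights now [3 3 6 7 7 6 0], max=7
Drop 6: S rot0 at col 0 lands with bottom-row=5; cleared 0 line(s) (total 0); column heights now [6 7 7 7 7 6 0], max=7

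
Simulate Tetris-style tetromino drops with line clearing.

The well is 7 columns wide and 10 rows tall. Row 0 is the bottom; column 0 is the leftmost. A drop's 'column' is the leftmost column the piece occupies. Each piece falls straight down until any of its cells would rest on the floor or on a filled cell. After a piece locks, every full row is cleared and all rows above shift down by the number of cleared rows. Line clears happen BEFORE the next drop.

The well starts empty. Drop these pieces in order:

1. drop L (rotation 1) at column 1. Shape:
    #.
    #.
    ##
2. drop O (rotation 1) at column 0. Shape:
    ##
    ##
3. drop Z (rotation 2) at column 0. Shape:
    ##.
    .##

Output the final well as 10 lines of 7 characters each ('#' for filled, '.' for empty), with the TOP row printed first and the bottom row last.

Drop 1: L rot1 at col 1 lands with bottom-row=0; cleared 0 line(s) (total 0); column heights now [0 3 1 0 0 0 0], max=3
Drop 2: O rot1 at col 0 lands with bottom-row=3; cleared 0 line(s) (total 0); column heights now [5 5 1 0 0 0 0], max=5
Drop 3: Z rot2 at col 0 lands with bottom-row=5; cleared 0 line(s) (total 0); column heights now [7 7 6 0 0 0 0], max=7

Answer: .......
.......
.......
##.....
.##....
##.....
##.....
.#.....
.#.....
.##....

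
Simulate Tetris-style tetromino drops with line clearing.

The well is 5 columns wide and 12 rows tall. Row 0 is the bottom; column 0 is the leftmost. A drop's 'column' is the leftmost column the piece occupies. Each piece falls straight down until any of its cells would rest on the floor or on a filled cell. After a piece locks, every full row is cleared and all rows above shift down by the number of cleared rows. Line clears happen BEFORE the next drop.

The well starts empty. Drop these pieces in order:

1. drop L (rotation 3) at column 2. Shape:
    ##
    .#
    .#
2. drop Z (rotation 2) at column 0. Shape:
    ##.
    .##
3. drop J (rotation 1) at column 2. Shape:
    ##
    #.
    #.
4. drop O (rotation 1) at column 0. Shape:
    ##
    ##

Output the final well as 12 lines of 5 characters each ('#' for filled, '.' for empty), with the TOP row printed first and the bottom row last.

Drop 1: L rot3 at col 2 lands with bottom-row=0; cleared 0 line(s) (total 0); column heights now [0 0 3 3 0], max=3
Drop 2: Z rot2 at col 0 lands with bottom-row=3; cleared 0 line(s) (total 0); column heights now [5 5 4 3 0], max=5
Drop 3: J rot1 at col 2 lands with bottom-row=4; cleared 0 line(s) (total 0); column heights now [5 5 7 7 0], max=7
Drop 4: O rot1 at col 0 lands with bottom-row=5; cleared 0 line(s) (total 0); column heights now [7 7 7 7 0], max=7

Answer: .....
.....
.....
.....
.....
####.
###..
###..
.##..
..##.
...#.
...#.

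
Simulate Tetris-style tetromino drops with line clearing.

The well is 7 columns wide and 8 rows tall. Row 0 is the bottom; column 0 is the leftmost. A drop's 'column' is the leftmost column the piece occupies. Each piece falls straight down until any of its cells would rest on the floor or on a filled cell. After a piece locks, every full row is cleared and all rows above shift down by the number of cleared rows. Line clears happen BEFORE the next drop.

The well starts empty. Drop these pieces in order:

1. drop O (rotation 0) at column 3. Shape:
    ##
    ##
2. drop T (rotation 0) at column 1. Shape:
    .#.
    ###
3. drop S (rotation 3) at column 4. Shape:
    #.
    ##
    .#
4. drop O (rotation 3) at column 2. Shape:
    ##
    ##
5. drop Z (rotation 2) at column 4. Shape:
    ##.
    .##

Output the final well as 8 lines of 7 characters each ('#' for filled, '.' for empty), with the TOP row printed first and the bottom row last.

Drop 1: O rot0 at col 3 lands with bottom-row=0; cleared 0 line(s) (total 0); column heights now [0 0 0 2 2 0 0], max=2
Drop 2: T rot0 at col 1 lands with bottom-row=2; cleared 0 line(s) (total 0); column heights now [0 3 4 3 2 0 0], max=4
Drop 3: S rot3 at col 4 lands with bottom-row=1; cleared 0 line(s) (total 0); column heights now [0 3 4 3 4 3 0], max=4
Drop 4: O rot3 at col 2 lands with bottom-row=4; cleared 0 line(s) (total 0); column heights now [0 3 6 6 4 3 0], max=6
Drop 5: Z rot2 at col 4 lands with bottom-row=3; cleared 0 line(s) (total 0); column heights now [0 3 6 6 5 5 4], max=6

Answer: .......
.......
..##...
..####.
..#.###
.#####.
...###.
...##..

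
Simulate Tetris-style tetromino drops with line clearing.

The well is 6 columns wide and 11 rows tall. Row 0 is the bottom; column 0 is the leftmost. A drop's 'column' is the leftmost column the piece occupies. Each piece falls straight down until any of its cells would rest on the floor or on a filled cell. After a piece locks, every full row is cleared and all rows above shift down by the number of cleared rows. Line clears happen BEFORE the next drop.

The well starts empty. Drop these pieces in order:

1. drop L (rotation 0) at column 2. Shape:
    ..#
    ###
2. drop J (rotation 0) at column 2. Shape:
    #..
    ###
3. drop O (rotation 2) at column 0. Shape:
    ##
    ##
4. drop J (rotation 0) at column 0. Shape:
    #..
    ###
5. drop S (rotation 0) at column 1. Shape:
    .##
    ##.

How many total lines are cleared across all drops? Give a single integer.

Drop 1: L rot0 at col 2 lands with bottom-row=0; cleared 0 line(s) (total 0); column heights now [0 0 1 1 2 0], max=2
Drop 2: J rot0 at col 2 lands with bottom-row=2; cleared 0 line(s) (total 0); column heights now [0 0 4 3 3 0], max=4
Drop 3: O rot2 at col 0 lands with bottom-row=0; cleared 0 line(s) (total 0); column heights now [2 2 4 3 3 0], max=4
Drop 4: J rot0 at col 0 lands with bottom-row=4; cleared 0 line(s) (total 0); column heights now [6 5 5 3 3 0], max=6
Drop 5: S rot0 at col 1 lands with bottom-row=5; cleared 0 line(s) (total 0); column heights now [6 6 7 7 3 0], max=7

Answer: 0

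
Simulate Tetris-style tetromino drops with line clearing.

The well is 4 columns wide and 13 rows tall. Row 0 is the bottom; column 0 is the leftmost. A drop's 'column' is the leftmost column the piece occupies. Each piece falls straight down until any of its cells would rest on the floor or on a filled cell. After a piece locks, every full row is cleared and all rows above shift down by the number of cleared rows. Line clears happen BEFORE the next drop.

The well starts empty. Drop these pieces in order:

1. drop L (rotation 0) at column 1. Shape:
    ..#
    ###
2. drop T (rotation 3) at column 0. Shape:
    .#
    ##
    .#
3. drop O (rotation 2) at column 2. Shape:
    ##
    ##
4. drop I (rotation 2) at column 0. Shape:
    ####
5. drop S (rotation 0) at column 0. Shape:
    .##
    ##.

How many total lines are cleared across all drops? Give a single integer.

Answer: 2

Derivation:
Drop 1: L rot0 at col 1 lands with bottom-row=0; cleared 0 line(s) (total 0); column heights now [0 1 1 2], max=2
Drop 2: T rot3 at col 0 lands with bottom-row=1; cleared 0 line(s) (total 0); column heights now [3 4 1 2], max=4
Drop 3: O rot2 at col 2 lands with bottom-row=2; cleared 1 line(s) (total 1); column heights now [0 3 3 3], max=3
Drop 4: I rot2 at col 0 lands with bottom-row=3; cleared 1 line(s) (total 2); column heights now [0 3 3 3], max=3
Drop 5: S rot0 at col 0 lands with bottom-row=3; cleared 0 line(s) (total 2); column heights now [4 5 5 3], max=5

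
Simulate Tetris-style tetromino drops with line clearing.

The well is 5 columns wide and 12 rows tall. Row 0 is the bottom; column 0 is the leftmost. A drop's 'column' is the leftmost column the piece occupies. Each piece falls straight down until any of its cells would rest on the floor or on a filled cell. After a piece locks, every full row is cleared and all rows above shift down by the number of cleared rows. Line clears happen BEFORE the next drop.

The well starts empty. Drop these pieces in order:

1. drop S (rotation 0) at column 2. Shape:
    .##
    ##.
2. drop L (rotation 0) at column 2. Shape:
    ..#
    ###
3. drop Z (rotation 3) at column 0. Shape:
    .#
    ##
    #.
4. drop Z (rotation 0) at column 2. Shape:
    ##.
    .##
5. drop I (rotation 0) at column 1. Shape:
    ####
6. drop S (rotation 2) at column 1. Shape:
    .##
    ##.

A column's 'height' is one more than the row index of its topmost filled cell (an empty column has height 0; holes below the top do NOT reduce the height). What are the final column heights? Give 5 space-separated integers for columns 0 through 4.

Answer: 2 8 9 9 7

Derivation:
Drop 1: S rot0 at col 2 lands with bottom-row=0; cleared 0 line(s) (total 0); column heights now [0 0 1 2 2], max=2
Drop 2: L rot0 at col 2 lands with bottom-row=2; cleared 0 line(s) (total 0); column heights now [0 0 3 3 4], max=4
Drop 3: Z rot3 at col 0 lands with bottom-row=0; cleared 0 line(s) (total 0); column heights now [2 3 3 3 4], max=4
Drop 4: Z rot0 at col 2 lands with bottom-row=4; cleared 0 line(s) (total 0); column heights now [2 3 6 6 5], max=6
Drop 5: I rot0 at col 1 lands with bottom-row=6; cleared 0 line(s) (total 0); column heights now [2 7 7 7 7], max=7
Drop 6: S rot2 at col 1 lands with bottom-row=7; cleared 0 line(s) (total 0); column heights now [2 8 9 9 7], max=9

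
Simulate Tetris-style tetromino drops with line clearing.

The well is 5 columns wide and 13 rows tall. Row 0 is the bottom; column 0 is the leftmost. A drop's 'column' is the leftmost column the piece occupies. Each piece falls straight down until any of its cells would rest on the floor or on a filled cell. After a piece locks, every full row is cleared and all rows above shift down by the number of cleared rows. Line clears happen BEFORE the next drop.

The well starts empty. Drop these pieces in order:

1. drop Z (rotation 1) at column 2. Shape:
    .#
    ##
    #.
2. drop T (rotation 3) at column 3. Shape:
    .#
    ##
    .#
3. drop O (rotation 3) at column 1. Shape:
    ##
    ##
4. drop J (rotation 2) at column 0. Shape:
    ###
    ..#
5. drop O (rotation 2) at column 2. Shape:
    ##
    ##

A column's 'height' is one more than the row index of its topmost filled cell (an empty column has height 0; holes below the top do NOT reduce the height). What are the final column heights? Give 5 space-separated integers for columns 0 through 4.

Drop 1: Z rot1 at col 2 lands with bottom-row=0; cleared 0 line(s) (total 0); column heights now [0 0 2 3 0], max=3
Drop 2: T rot3 at col 3 lands with bottom-row=2; cleared 0 line(s) (total 0); column heights now [0 0 2 4 5], max=5
Drop 3: O rot3 at col 1 lands with bottom-row=2; cleared 0 line(s) (total 0); column heights now [0 4 4 4 5], max=5
Drop 4: J rot2 at col 0 lands with bottom-row=4; cleared 0 line(s) (total 0); column heights now [6 6 6 4 5], max=6
Drop 5: O rot2 at col 2 lands with bottom-row=6; cleared 0 line(s) (total 0); column heights now [6 6 8 8 5], max=8

Answer: 6 6 8 8 5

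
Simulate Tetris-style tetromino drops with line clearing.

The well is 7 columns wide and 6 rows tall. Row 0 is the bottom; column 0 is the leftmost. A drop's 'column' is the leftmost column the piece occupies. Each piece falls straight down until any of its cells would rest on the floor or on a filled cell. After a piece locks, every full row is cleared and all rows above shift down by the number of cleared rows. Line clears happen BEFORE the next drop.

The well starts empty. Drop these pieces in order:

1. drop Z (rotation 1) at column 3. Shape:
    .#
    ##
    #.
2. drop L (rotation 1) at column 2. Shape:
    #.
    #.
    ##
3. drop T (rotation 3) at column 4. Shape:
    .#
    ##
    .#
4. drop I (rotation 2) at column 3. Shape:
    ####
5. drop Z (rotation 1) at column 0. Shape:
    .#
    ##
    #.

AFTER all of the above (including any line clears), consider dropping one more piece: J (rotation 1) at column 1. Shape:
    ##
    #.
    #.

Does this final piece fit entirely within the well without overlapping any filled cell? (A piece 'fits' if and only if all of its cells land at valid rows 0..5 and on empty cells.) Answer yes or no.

Drop 1: Z rot1 at col 3 lands with bottom-row=0; cleared 0 line(s) (total 0); column heights now [0 0 0 2 3 0 0], max=3
Drop 2: L rot1 at col 2 lands with bottom-row=2; cleared 0 line(s) (total 0); column heights now [0 0 5 3 3 0 0], max=5
Drop 3: T rot3 at col 4 lands with bottom-row=2; cleared 0 line(s) (total 0); column heights now [0 0 5 3 4 5 0], max=5
Drop 4: I rot2 at col 3 lands with bottom-row=5; cleared 0 line(s) (total 0); column heights now [0 0 5 6 6 6 6], max=6
Drop 5: Z rot1 at col 0 lands with bottom-row=0; cleared 0 line(s) (total 0); column heights now [2 3 5 6 6 6 6], max=6
Test piece J rot1 at col 1 (width 2): heights before test = [2 3 5 6 6 6 6]; fits = True

Answer: yes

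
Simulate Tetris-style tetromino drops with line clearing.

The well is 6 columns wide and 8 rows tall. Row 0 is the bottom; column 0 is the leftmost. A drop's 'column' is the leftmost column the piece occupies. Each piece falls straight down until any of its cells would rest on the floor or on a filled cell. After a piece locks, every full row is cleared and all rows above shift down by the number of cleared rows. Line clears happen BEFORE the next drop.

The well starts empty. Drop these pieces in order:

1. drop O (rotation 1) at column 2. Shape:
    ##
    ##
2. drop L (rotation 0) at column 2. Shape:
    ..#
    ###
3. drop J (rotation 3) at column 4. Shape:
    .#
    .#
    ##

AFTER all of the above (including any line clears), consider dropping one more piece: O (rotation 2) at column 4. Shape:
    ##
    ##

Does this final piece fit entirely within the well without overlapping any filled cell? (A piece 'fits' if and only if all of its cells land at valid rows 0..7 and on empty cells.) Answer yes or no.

Answer: no

Derivation:
Drop 1: O rot1 at col 2 lands with bottom-row=0; cleared 0 line(s) (total 0); column heights now [0 0 2 2 0 0], max=2
Drop 2: L rot0 at col 2 lands with bottom-row=2; cleared 0 line(s) (total 0); column heights now [0 0 3 3 4 0], max=4
Drop 3: J rot3 at col 4 lands with bottom-row=4; cleared 0 line(s) (total 0); column heights now [0 0 3 3 5 7], max=7
Test piece O rot2 at col 4 (width 2): heights before test = [0 0 3 3 5 7]; fits = False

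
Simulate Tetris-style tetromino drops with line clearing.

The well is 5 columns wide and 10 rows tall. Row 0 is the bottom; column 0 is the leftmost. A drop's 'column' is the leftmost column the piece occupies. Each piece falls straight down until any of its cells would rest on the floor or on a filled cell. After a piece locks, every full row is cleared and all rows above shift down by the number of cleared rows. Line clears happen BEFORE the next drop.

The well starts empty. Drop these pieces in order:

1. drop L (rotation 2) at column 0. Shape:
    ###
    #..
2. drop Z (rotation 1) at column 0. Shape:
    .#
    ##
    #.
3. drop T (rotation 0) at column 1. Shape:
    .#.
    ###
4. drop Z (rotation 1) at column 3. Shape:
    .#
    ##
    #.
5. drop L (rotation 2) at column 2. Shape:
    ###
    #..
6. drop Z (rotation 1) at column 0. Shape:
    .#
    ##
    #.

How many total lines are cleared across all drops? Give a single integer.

Drop 1: L rot2 at col 0 lands with bottom-row=0; cleared 0 line(s) (total 0); column heights now [2 2 2 0 0], max=2
Drop 2: Z rot1 at col 0 lands with bottom-row=2; cleared 0 line(s) (total 0); column heights now [4 5 2 0 0], max=5
Drop 3: T rot0 at col 1 lands with bottom-row=5; cleared 0 line(s) (total 0); column heights now [4 6 7 6 0], max=7
Drop 4: Z rot1 at col 3 lands with bottom-row=6; cleared 0 line(s) (total 0); column heights now [4 6 7 8 9], max=9
Drop 5: L rot2 at col 2 lands with bottom-row=8; cleared 0 line(s) (total 0); column heights now [4 6 10 10 10], max=10
Drop 6: Z rot1 at col 0 lands with bottom-row=5; cleared 0 line(s) (total 0); column heights now [7 8 10 10 10], max=10

Answer: 0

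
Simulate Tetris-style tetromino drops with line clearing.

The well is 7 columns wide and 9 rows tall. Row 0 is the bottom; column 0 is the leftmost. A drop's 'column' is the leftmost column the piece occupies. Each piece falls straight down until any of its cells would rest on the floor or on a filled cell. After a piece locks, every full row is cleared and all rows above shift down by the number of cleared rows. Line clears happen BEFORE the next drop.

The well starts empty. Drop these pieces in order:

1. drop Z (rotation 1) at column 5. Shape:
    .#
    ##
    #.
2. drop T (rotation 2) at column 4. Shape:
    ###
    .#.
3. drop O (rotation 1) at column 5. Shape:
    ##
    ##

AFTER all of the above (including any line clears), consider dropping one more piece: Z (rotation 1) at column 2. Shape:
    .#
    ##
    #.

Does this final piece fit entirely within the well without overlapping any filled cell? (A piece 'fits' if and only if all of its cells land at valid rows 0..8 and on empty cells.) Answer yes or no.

Answer: yes

Derivation:
Drop 1: Z rot1 at col 5 lands with bottom-row=0; cleared 0 line(s) (total 0); column heights now [0 0 0 0 0 2 3], max=3
Drop 2: T rot2 at col 4 lands with bottom-row=2; cleared 0 line(s) (total 0); column heights now [0 0 0 0 4 4 4], max=4
Drop 3: O rot1 at col 5 lands with bottom-row=4; cleared 0 line(s) (total 0); column heights now [0 0 0 0 4 6 6], max=6
Test piece Z rot1 at col 2 (width 2): heights before test = [0 0 0 0 4 6 6]; fits = True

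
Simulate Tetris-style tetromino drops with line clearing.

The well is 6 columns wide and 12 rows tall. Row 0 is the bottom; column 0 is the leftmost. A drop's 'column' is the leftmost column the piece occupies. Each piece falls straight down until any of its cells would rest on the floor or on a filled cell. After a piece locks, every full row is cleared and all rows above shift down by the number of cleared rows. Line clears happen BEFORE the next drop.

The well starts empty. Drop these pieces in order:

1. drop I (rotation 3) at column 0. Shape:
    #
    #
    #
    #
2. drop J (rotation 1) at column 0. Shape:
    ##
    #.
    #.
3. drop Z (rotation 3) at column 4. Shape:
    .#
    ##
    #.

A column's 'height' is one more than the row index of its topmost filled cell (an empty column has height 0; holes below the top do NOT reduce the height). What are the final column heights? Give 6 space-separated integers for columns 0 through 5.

Answer: 7 7 0 0 2 3

Derivation:
Drop 1: I rot3 at col 0 lands with bottom-row=0; cleared 0 line(s) (total 0); column heights now [4 0 0 0 0 0], max=4
Drop 2: J rot1 at col 0 lands with bottom-row=4; cleared 0 line(s) (total 0); column heights now [7 7 0 0 0 0], max=7
Drop 3: Z rot3 at col 4 lands with bottom-row=0; cleared 0 line(s) (total 0); column heights now [7 7 0 0 2 3], max=7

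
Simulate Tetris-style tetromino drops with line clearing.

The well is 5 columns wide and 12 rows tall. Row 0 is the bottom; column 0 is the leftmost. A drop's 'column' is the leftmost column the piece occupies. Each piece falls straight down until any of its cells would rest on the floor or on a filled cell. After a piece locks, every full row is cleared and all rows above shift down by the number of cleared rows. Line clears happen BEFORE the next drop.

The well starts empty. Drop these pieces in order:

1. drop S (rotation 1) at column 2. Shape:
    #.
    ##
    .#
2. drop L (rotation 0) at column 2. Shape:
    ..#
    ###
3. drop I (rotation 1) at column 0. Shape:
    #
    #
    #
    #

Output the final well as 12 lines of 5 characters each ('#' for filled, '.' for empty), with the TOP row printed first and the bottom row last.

Answer: .....
.....
.....
.....
.....
.....
.....
....#
#.###
#.#..
#.##.
#..#.

Derivation:
Drop 1: S rot1 at col 2 lands with bottom-row=0; cleared 0 line(s) (total 0); column heights now [0 0 3 2 0], max=3
Drop 2: L rot0 at col 2 lands with bottom-row=3; cleared 0 line(s) (total 0); column heights now [0 0 4 4 5], max=5
Drop 3: I rot1 at col 0 lands with bottom-row=0; cleared 0 line(s) (total 0); column heights now [4 0 4 4 5], max=5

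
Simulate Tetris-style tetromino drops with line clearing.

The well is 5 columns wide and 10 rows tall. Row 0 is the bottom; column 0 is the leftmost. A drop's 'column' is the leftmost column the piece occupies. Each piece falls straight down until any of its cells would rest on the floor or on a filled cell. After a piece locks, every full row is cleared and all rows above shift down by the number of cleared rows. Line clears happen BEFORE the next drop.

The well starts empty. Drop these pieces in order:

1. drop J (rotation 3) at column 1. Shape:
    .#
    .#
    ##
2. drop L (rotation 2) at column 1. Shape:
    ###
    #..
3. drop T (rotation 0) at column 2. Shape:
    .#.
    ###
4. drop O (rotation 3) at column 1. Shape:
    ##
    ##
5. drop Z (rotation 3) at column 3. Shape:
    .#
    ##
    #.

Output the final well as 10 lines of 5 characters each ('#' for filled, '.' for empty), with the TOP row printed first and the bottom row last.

Drop 1: J rot3 at col 1 lands with bottom-row=0; cleared 0 line(s) (total 0); column heights now [0 1 3 0 0], max=3
Drop 2: L rot2 at col 1 lands with bottom-row=2; cleared 0 line(s) (total 0); column heights now [0 4 4 4 0], max=4
Drop 3: T rot0 at col 2 lands with bottom-row=4; cleared 0 line(s) (total 0); column heights now [0 4 5 6 5], max=6
Drop 4: O rot3 at col 1 lands with bottom-row=5; cleared 0 line(s) (total 0); column heights now [0 7 7 6 5], max=7
Drop 5: Z rot3 at col 3 lands with bottom-row=6; cleared 0 line(s) (total 0); column heights now [0 7 7 8 9], max=9

Answer: .....
....#
...##
.###.
.###.
..###
.###.
.##..
..#..
.##..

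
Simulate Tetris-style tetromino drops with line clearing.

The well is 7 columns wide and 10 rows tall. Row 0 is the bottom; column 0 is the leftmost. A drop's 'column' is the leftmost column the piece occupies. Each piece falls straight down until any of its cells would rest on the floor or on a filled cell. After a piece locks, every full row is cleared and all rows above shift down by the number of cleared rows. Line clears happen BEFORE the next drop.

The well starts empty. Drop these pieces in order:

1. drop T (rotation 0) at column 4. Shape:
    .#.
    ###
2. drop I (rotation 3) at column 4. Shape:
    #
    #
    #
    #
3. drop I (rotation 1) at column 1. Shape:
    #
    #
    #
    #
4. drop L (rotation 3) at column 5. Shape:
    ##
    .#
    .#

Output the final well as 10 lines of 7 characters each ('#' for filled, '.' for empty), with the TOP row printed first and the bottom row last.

Answer: .......
.......
.......
.......
.......
....#..
.#..###
.#..#.#
.#..###
.#..###

Derivation:
Drop 1: T rot0 at col 4 lands with bottom-row=0; cleared 0 line(s) (total 0); column heights now [0 0 0 0 1 2 1], max=2
Drop 2: I rot3 at col 4 lands with bottom-row=1; cleared 0 line(s) (total 0); column heights now [0 0 0 0 5 2 1], max=5
Drop 3: I rot1 at col 1 lands with bottom-row=0; cleared 0 line(s) (total 0); column heights now [0 4 0 0 5 2 1], max=5
Drop 4: L rot3 at col 5 lands with bottom-row=1; cleared 0 line(s) (total 0); column heights now [0 4 0 0 5 4 4], max=5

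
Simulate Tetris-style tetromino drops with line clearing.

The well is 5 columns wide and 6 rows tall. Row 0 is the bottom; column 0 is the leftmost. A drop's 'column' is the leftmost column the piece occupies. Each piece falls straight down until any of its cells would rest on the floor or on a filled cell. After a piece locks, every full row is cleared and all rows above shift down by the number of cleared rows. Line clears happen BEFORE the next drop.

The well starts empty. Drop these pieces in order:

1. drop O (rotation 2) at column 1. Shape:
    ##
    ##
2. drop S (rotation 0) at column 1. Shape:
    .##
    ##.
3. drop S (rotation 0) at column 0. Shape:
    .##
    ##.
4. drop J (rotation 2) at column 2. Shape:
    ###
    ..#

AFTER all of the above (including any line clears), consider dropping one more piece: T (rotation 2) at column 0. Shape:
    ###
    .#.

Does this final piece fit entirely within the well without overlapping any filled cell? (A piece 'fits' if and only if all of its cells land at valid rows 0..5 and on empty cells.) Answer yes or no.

Drop 1: O rot2 at col 1 lands with bottom-row=0; cleared 0 line(s) (total 0); column heights now [0 2 2 0 0], max=2
Drop 2: S rot0 at col 1 lands with bottom-row=2; cleared 0 line(s) (total 0); column heights now [0 3 4 4 0], max=4
Drop 3: S rot0 at col 0 lands with bottom-row=3; cleared 0 line(s) (total 0); column heights now [4 5 5 4 0], max=5
Drop 4: J rot2 at col 2 lands with bottom-row=4; cleared 0 line(s) (total 0); column heights now [4 5 6 6 6], max=6
Test piece T rot2 at col 0 (width 3): heights before test = [4 5 6 6 6]; fits = False

Answer: no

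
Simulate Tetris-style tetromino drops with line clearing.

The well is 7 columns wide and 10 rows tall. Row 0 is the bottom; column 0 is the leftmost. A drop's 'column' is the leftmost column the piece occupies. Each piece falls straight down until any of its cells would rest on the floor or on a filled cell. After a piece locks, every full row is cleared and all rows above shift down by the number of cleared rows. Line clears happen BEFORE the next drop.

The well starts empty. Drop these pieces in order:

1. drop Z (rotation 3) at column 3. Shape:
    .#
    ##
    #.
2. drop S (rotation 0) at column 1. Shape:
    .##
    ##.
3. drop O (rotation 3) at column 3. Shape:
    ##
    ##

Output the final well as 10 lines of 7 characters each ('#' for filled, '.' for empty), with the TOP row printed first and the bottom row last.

Drop 1: Z rot3 at col 3 lands with bottom-row=0; cleared 0 line(s) (total 0); column heights now [0 0 0 2 3 0 0], max=3
Drop 2: S rot0 at col 1 lands with bottom-row=1; cleared 0 line(s) (total 0); column heights now [0 2 3 3 3 0 0], max=3
Drop 3: O rot3 at col 3 lands with bottom-row=3; cleared 0 line(s) (total 0); column heights now [0 2 3 5 5 0 0], max=5

Answer: .......
.......
.......
.......
.......
...##..
...##..
..###..
.####..
...#...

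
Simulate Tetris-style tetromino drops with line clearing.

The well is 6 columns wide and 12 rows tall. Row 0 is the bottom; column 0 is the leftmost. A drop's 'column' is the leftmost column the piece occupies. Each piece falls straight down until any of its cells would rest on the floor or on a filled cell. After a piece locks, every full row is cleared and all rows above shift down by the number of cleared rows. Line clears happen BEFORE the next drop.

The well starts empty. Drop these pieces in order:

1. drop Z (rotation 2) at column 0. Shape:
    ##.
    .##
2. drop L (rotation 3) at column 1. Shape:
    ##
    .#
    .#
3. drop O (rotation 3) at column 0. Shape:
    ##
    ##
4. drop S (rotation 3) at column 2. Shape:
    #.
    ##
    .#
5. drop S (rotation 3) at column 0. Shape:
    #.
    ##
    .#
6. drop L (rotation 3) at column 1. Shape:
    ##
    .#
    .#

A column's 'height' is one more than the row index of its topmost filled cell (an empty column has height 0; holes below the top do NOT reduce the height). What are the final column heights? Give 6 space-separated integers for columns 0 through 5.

Answer: 9 9 9 5 0 0

Derivation:
Drop 1: Z rot2 at col 0 lands with bottom-row=0; cleared 0 line(s) (total 0); column heights now [2 2 1 0 0 0], max=2
Drop 2: L rot3 at col 1 lands with bottom-row=1; cleared 0 line(s) (total 0); column heights now [2 4 4 0 0 0], max=4
Drop 3: O rot3 at col 0 lands with bottom-row=4; cleared 0 line(s) (total 0); column heights now [6 6 4 0 0 0], max=6
Drop 4: S rot3 at col 2 lands with bottom-row=3; cleared 0 line(s) (total 0); column heights now [6 6 6 5 0 0], max=6
Drop 5: S rot3 at col 0 lands with bottom-row=6; cleared 0 line(s) (total 0); column heights now [9 8 6 5 0 0], max=9
Drop 6: L rot3 at col 1 lands with bottom-row=6; cleared 0 line(s) (total 0); column heights now [9 9 9 5 0 0], max=9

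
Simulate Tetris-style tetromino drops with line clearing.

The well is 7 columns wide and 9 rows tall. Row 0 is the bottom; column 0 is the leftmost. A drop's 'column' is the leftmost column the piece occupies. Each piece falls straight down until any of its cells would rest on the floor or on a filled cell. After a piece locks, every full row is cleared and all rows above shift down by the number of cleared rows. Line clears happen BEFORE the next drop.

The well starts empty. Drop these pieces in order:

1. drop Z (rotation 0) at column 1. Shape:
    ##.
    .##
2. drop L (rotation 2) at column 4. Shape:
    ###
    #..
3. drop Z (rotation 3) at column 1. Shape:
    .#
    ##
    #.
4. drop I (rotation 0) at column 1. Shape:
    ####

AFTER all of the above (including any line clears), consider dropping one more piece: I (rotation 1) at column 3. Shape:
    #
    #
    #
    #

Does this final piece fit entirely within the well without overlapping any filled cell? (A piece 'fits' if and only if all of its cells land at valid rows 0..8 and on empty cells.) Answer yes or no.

Drop 1: Z rot0 at col 1 lands with bottom-row=0; cleared 0 line(s) (total 0); column heights now [0 2 2 1 0 0 0], max=2
Drop 2: L rot2 at col 4 lands with bottom-row=0; cleared 0 line(s) (total 0); column heights now [0 2 2 1 2 2 2], max=2
Drop 3: Z rot3 at col 1 lands with bottom-row=2; cleared 0 line(s) (total 0); column heights now [0 4 5 1 2 2 2], max=5
Drop 4: I rot0 at col 1 lands with bottom-row=5; cleared 0 line(s) (total 0); column heights now [0 6 6 6 6 2 2], max=6
Test piece I rot1 at col 3 (width 1): heights before test = [0 6 6 6 6 2 2]; fits = False

Answer: no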